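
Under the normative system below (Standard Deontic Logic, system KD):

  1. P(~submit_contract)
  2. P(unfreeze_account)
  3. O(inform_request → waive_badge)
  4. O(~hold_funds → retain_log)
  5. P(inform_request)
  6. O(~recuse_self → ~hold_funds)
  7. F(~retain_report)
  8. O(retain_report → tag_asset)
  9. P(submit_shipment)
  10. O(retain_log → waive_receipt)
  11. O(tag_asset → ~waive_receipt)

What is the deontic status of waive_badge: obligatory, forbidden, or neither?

Premise 3 is O(inform_request → waive_badge), but O(inform_request) is not derivable from the premises (the permission P(inform_request) asserts only ~O(~inform_request), not O(inform_request)), so it does not yield O(waive_badge).
No premise or chain of K-axiom applications forces O(waive_badge), and none forces O(~waive_badge). So waive_badge is neither obligatory nor forbidden under these norms.

Neither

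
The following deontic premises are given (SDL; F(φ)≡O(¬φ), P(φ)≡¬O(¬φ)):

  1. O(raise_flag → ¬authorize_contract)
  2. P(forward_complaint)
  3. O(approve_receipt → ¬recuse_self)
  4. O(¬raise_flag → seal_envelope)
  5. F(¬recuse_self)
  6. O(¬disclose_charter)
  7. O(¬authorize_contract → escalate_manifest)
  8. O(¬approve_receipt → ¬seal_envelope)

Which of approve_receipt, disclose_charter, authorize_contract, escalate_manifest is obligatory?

escalate_manifest

Premise 5, F(¬recuse_self), is equivalent to O(recuse_self).
Premise 3 is O(approve_receipt → ¬recuse_self); contrapositively O(recuse_self → ¬approve_receipt). Since O(recuse_self) holds, K gives O(¬approve_receipt).
With premise 8, O(¬approve_receipt → ¬seal_envelope), the K-axiom yields O(¬seal_envelope).
Premise 4 is O(¬raise_flag → seal_envelope); contrapositively O(¬seal_envelope → raise_flag). Since O(¬seal_envelope) holds, K gives O(raise_flag).
Applying K to premise 1 (O(raise_flag → ¬authorize_contract)) and O(raise_flag) yields O(¬authorize_contract).
Applying K to premise 7 (O(¬authorize_contract → escalate_manifest)) and O(¬authorize_contract) yields O(escalate_manifest).
So O(escalate_manifest) holds — escalate_manifest is obligatory. None of the other listed options is made obligatory by any chain of premises.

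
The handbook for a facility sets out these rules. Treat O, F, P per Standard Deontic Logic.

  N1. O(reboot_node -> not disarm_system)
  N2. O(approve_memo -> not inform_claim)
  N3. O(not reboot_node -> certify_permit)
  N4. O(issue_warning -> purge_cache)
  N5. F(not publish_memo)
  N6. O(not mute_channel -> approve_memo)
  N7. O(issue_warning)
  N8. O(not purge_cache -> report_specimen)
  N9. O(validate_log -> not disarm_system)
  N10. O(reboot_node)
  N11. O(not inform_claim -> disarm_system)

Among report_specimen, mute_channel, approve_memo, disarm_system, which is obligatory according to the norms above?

mute_channel

Premise 10 states O(reboot_node) outright.
With premise 1, O(reboot_node -> not disarm_system), the K-axiom yields O(not disarm_system).
The contrapositive of premise 11 (O(not inform_claim -> disarm_system)) is O(not disarm_system -> inform_claim), and O(not disarm_system) is already established, so O(inform_claim).
Premise 2, O(approve_memo -> not inform_claim), contraposes to O(inform_claim -> not approve_memo); with O(inform_claim) we get O(not approve_memo).
Premise 6, O(not mute_channel -> approve_memo), contraposes to O(not approve_memo -> mute_channel); with O(not approve_memo) we get O(mute_channel).
So O(mute_channel) holds — mute_channel is obligatory. None of the other listed options is made obligatory by any chain of premises.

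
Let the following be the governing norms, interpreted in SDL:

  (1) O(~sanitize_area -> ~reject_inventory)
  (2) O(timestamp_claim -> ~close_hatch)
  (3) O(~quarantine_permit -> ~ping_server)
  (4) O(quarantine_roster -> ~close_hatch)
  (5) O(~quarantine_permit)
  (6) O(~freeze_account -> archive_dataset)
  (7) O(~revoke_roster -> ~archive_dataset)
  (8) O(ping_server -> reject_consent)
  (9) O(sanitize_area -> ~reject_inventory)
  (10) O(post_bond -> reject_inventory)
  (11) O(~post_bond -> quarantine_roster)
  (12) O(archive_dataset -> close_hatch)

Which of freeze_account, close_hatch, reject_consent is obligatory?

freeze_account

Premises 9 and 1 cover both cases: O(sanitize_area -> ~reject_inventory) and O(~sanitize_area -> ~reject_inventory). Since sanitize_area ∨ ~sanitize_area is a tautology, O(~reject_inventory) follows.
Premise 10 is O(post_bond -> reject_inventory); contrapositively O(~reject_inventory -> ~post_bond). Since O(~reject_inventory) holds, K gives O(~post_bond).
Applying K to premise 11 (O(~post_bond -> quarantine_roster)) and O(~post_bond) yields O(quarantine_roster).
Premise 4 is O(quarantine_roster -> ~close_hatch); since O(quarantine_roster), deontic closure gives O(~close_hatch).
Premise 12, O(archive_dataset -> close_hatch), contraposes to O(~close_hatch -> ~archive_dataset); with O(~close_hatch) we get O(~archive_dataset).
Premise 6 is O(~freeze_account -> archive_dataset); contrapositively O(~archive_dataset -> freeze_account). Since O(~archive_dataset) holds, K gives O(freeze_account).
So O(freeze_account) holds — freeze_account is obligatory. None of the other listed options is made obligatory by any chain of premises.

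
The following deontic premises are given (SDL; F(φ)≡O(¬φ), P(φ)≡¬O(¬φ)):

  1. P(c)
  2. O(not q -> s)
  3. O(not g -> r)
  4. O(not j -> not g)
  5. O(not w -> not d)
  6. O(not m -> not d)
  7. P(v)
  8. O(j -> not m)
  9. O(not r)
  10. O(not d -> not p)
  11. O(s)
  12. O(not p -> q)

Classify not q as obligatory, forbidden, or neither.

Forbidden

From premise 9 we have O(not r).
Premise 3, O(not g -> r), contraposes to O(not r -> g); with O(not r) we get O(g).
The contrapositive of premise 4 (O(not j -> not g)) is O(g -> j), and O(g) is already established, so O(j).
With premise 8, O(j -> not m), the K-axiom yields O(not m).
With premise 6, O(not m -> not d), the K-axiom yields O(not d).
With premise 10, O(not d -> not p), the K-axiom yields O(not p).
Premise 12 is O(not p -> q); since O(not p), deontic closure gives O(q).
Premises 1, 2, 5, 7, 11 do not contribute to this derivation.
Thus O(q), which is F(not q): not q is forbidden.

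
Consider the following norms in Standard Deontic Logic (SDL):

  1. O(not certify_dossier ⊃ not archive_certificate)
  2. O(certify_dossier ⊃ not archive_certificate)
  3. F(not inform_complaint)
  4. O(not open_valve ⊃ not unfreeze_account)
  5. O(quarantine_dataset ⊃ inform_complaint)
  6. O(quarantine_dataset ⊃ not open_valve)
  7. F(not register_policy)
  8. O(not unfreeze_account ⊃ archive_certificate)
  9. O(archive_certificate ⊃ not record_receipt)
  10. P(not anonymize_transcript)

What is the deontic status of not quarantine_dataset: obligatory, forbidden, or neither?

Obligatory

Premises 2 and 1 are O(certify_dossier ⊃ not archive_certificate) and O(not certify_dossier ⊃ not archive_certificate); every ideal world satisfies certify_dossier or not certify_dossier, so in either case not archive_certificate holds — hence O(not archive_certificate).
The contrapositive of premise 8 (O(not unfreeze_account ⊃ archive_certificate)) is O(not archive_certificate ⊃ unfreeze_account), and O(not archive_certificate) is already established, so O(unfreeze_account).
Premise 4, O(not open_valve ⊃ not unfreeze_account), contraposes to O(unfreeze_account ⊃ open_valve); with O(unfreeze_account) we get O(open_valve).
Premise 6 is O(quarantine_dataset ⊃ not open_valve); contrapositively O(open_valve ⊃ not quarantine_dataset). Since O(open_valve) holds, K gives O(not quarantine_dataset).
Premises 3, 5, 7, 9, 10 do not contribute to this derivation.
Hence not quarantine_dataset is obligatory.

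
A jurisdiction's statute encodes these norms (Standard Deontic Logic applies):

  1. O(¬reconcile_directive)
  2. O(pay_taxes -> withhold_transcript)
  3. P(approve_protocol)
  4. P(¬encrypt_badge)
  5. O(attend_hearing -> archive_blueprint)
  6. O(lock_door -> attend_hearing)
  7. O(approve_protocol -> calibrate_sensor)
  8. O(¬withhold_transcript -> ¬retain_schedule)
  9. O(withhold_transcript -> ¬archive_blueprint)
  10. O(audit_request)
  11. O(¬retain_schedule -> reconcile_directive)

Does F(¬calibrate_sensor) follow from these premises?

No

Premise 7 is O(approve_protocol -> calibrate_sensor), but O(approve_protocol) is not derivable from the premises (the permission P(approve_protocol) asserts only ¬O(¬approve_protocol), not O(approve_protocol)), so it does not yield O(calibrate_sensor).
No other premise forces O(calibrate_sensor). An ideal world satisfying every premise can still have ¬calibrate_sensor true, so F(¬calibrate_sensor) is not derivable.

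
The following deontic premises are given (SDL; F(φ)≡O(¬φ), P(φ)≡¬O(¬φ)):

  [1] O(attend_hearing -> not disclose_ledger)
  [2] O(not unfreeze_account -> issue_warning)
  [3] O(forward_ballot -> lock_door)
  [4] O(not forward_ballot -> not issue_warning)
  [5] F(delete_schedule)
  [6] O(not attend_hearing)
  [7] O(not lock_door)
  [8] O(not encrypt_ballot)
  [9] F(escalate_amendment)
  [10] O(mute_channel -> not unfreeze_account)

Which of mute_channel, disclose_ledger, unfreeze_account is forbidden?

mute_channel

Premise 7 gives O(not lock_door).
Premise 3 is O(forward_ballot -> lock_door); contrapositively O(not lock_door -> not forward_ballot). Since O(not lock_door) holds, K gives O(not forward_ballot).
Applying K to premise 4 (O(not forward_ballot -> not issue_warning)) and O(not forward_ballot) yields O(not issue_warning).
The contrapositive of premise 2 (O(not unfreeze_account -> issue_warning)) is O(not issue_warning -> unfreeze_account), and O(not issue_warning) is already established, so O(unfreeze_account).
The contrapositive of premise 10 (O(mute_channel -> not unfreeze_account)) is O(unfreeze_account -> not mute_channel), and O(unfreeze_account) is already established, so O(not mute_channel).
So O(not mute_channel) holds, i.e. mute_channel is forbidden. None of the other listed options is forbidden under the premises.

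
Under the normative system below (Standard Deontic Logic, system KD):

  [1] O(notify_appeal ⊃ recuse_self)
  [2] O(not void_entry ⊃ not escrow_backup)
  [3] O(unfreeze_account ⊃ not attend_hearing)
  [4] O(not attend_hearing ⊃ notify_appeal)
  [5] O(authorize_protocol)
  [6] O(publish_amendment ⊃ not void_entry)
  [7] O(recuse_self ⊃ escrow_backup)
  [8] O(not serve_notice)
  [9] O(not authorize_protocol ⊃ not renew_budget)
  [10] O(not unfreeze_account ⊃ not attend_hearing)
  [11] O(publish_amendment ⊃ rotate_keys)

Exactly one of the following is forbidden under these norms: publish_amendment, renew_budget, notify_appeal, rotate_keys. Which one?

publish_amendment

Premises 3 and 10 cover both cases: O(unfreeze_account ⊃ not attend_hearing) and O(not unfreeze_account ⊃ not attend_hearing). Since unfreeze_account ∨ not unfreeze_account is a tautology, O(not attend_hearing) follows.
With premise 4, O(not attend_hearing ⊃ notify_appeal), the K-axiom yields O(notify_appeal).
Premise 1 is O(notify_appeal ⊃ recuse_self); since O(notify_appeal), deontic closure gives O(recuse_self).
With premise 7, O(recuse_self ⊃ escrow_backup), the K-axiom yields O(escrow_backup).
Premise 2 is O(not void_entry ⊃ not escrow_backup); contrapositively O(escrow_backup ⊃ void_entry). Since O(escrow_backup) holds, K gives O(void_entry).
The contrapositive of premise 6 (O(publish_amendment ⊃ not void_entry)) is O(void_entry ⊃ not publish_amendment), and O(void_entry) is already established, so O(not publish_amendment).
So O(not publish_amendment) holds, i.e. publish_amendment is forbidden. None of the other listed options is forbidden under the premises.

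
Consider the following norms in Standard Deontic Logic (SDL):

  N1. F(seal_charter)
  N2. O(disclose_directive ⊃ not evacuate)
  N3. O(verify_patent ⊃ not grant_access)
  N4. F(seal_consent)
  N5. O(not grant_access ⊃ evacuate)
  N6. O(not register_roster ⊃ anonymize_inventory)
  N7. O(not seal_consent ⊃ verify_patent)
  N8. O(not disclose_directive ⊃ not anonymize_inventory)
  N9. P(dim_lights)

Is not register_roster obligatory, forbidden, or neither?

Premise 4 is F(seal_consent), i.e. O(not seal_consent).
From O(not seal_consent) and premise 7, O(not seal_consent ⊃ verify_patent), we obtain O(verify_patent).
From O(verify_patent) and premise 3, O(verify_patent ⊃ not grant_access), we obtain O(not grant_access).
From O(not grant_access) and premise 5, O(not grant_access ⊃ evacuate), we obtain O(evacuate).
Premise 2, O(disclose_directive ⊃ not evacuate), contraposes to O(evacuate ⊃ not disclose_directive); with O(evacuate) we get O(not disclose_directive).
Premise 8 is O(not disclose_directive ⊃ not anonymize_inventory); since O(not disclose_directive), deontic closure gives O(not anonymize_inventory).
Premise 6 is O(not register_roster ⊃ anonymize_inventory); contrapositively O(not anonymize_inventory ⊃ register_roster). Since O(not anonymize_inventory) holds, K gives O(register_roster).
Premises 1, 9 do not contribute to this derivation.
Thus O(register_roster), which is F(not register_roster): not register_roster is forbidden.

Forbidden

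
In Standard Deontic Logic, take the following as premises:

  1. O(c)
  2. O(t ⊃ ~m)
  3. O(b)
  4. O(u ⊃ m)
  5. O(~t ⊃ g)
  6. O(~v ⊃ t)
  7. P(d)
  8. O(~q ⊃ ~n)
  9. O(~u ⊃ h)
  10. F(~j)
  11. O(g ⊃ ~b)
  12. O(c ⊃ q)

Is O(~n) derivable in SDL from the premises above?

Premise 8 is O(~q ⊃ ~n), but O(~q) is not derivable from the premises, so it does not yield O(~n).
No other premise forces O(~n). An ideal world satisfying every premise can still have ~n false, so O(~n) is not derivable.

No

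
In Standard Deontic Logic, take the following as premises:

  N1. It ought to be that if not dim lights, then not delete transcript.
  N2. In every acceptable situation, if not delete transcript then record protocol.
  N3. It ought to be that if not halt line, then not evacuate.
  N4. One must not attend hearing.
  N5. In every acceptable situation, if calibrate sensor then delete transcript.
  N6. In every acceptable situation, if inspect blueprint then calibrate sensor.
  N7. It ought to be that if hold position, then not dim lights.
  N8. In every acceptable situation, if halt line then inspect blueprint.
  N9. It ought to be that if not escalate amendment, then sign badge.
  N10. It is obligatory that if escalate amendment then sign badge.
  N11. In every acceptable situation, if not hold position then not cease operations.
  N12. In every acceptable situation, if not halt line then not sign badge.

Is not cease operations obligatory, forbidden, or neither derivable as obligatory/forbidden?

Obligatory

Premises 10 and 9 are O(escalate_amendment → sign_badge) and O(¬escalate_amendment → sign_badge); every ideal world satisfies escalate_amendment or ¬escalate_amendment, so in either case sign_badge holds — hence O(sign_badge).
Premise 12, O(¬halt_line → ¬sign_badge), contraposes to O(sign_badge → halt_line); with O(sign_badge) we get O(halt_line).
From O(halt_line) and premise 8, O(halt_line → inspect_blueprint), we obtain O(inspect_blueprint).
With premise 6, O(inspect_blueprint → calibrate_sensor), the K-axiom yields O(calibrate_sensor).
Applying K to premise 5 (O(calibrate_sensor → delete_transcript)) and O(calibrate_sensor) yields O(delete_transcript).
The contrapositive of premise 1 (O(¬dim_lights → ¬delete_transcript)) is O(delete_transcript → dim_lights), and O(delete_transcript) is already established, so O(dim_lights).
Premise 7 is O(hold_position → ¬dim_lights); contrapositively O(dim_lights → ¬hold_position). Since O(dim_lights) holds, K gives O(¬hold_position).
With premise 11, O(¬hold_position → ¬cease_operations), the K-axiom yields O(¬cease_operations).
Premises 2, 3, 4 do not contribute to this derivation.
Hence ¬cease_operations is obligatory.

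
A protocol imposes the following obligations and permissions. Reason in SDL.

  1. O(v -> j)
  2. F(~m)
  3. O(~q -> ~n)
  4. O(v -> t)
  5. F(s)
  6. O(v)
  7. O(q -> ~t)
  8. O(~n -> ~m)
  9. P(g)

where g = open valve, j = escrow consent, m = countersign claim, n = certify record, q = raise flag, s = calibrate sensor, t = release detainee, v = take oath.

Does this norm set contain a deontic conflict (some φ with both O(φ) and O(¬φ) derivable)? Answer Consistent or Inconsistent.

Inconsistent

Premise 2, F(~m), is equivalent to O(m).
Premise 8 is O(~n -> ~m); contrapositively O(m -> n). Since O(m) holds, K gives O(n).
The contrapositive of premise 3 (O(~q -> ~n)) is O(n -> q), and O(n) is already established, so O(q).
Applying K to premise 7 (O(q -> ~t)) and O(q) yields O(~t).
Premise 4, O(v -> t), contraposes to O(~t -> ~v); with O(~t) we get O(~v).
Yet premise 6 states O(v).
We now have both O(~v) and O(v) — v is simultaneously obligatory and forbidden, violating the D-axiom.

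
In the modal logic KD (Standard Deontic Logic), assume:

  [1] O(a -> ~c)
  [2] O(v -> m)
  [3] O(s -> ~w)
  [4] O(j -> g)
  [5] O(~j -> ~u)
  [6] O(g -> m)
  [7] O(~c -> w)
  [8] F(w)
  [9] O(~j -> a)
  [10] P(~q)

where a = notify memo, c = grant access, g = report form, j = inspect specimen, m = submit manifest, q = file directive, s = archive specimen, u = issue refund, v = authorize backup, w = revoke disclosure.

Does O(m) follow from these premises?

Premise 8, F(w), is equivalent to O(~w).
Premise 7, O(~c -> w), contraposes to O(~w -> c); with O(~w) we get O(c).
The contrapositive of premise 1 (O(a -> ~c)) is O(c -> ~a), and O(c) is already established, so O(~a).
The contrapositive of premise 9 (O(~j -> a)) is O(~a -> j), and O(~a) is already established, so O(j).
From O(j) and premise 4, O(j -> g), we obtain O(g).
Premise 6 is O(g -> m); since O(g), deontic closure gives O(m).
Premises 2, 3, 5, 10 do not contribute to this derivation.
So O(m) follows.

Yes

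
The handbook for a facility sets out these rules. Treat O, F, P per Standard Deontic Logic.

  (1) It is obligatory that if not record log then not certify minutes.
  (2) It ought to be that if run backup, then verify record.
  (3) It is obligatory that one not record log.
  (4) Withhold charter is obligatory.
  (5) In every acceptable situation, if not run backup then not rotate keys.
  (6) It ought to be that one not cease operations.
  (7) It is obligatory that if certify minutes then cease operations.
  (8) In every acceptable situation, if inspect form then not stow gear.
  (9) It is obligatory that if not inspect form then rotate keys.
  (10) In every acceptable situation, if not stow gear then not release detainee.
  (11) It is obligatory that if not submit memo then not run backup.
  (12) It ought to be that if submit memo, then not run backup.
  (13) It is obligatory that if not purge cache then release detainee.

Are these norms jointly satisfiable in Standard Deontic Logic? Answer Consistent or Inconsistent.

Premise 7 is O(certify_minutes → cease_operations), but O(certify_minutes) is not derivable from the premises, so it does not yield O(cease_operations).
So O(cease_operations) is not derivable, and the apparent clash with O(¬cease_operations) does not arise.
A world satisfying every obligation exists (e.g. cease_operations=false, certify_minutes=false, inspect_form=true, purge_cache=true, record_log=false, release_detainee=false, rotate_keys=false, run_backup=false, stow_gear=false, submit_memo=false, verify_record=false, withhold_charter=true); no atom is both obligatory and forbidden, so the set is consistent.

Consistent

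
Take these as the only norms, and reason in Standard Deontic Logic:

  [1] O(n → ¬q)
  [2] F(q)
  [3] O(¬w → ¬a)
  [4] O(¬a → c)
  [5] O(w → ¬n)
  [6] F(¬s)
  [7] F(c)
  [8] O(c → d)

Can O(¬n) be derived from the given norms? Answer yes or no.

F(c) at premise 7 means O(¬c).
Premise 4 is O(¬a → c); contrapositively O(¬c → a). Since O(¬c) holds, K gives O(a).
The contrapositive of premise 3 (O(¬w → ¬a)) is O(a → w), and O(a) is already established, so O(w).
From O(w) and premise 5, O(w → ¬n), we obtain O(¬n).
Premises 1, 2, 6, 8 do not contribute to this derivation.
So O(¬n) follows.

Yes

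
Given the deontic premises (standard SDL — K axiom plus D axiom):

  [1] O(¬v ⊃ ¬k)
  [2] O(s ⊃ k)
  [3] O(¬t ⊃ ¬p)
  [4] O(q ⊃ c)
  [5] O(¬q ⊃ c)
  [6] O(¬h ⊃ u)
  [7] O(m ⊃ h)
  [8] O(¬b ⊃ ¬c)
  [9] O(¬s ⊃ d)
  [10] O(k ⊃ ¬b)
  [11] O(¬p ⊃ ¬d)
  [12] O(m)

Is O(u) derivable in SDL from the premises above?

Premise 6 is O(¬h ⊃ u), but O(¬h) is not derivable from the premises, so it does not yield O(u).
No other premise forces O(u). An ideal world satisfying every premise can still have u false, so O(u) is not derivable.

No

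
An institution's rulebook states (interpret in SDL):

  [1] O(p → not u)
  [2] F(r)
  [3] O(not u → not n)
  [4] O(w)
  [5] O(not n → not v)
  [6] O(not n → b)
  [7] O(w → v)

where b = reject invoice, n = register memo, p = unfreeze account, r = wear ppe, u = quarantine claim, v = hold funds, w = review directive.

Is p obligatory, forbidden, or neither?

Forbidden

Premise 4 gives O(w).
From O(w) and premise 7, O(w → v), we obtain O(v).
The contrapositive of premise 5 (O(not n → not v)) is O(v → n), and O(v) is already established, so O(n).
The contrapositive of premise 3 (O(not u → not n)) is O(n → u), and O(n) is already established, so O(u).
Premise 1, O(p → not u), contraposes to O(u → not p); with O(u) we get O(not p).
Premises 2, 6 do not contribute to this derivation.
Thus O(not p), which is F(p): p is forbidden.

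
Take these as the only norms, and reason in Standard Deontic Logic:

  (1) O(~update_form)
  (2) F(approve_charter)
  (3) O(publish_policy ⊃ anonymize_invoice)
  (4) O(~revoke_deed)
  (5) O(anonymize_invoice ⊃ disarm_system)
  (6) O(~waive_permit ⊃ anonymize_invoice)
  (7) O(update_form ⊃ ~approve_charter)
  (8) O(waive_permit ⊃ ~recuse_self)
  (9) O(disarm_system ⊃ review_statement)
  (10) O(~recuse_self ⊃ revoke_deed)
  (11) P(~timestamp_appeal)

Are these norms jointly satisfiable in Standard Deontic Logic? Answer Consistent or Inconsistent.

Consistent

Premise 7 is O(update_form ⊃ ~approve_charter); even if O(~approve_charter) held, inferring O(update_form) would be affirming the consequent — invalid.
So O(update_form) is not derivable, and the apparent clash with O(~update_form) does not arise.
A world satisfying every obligation exists (e.g. anonymize_invoice=true, approve_charter=false, disarm_system=true, publish_policy=false, recuse_self=true, review_statement=true, revoke_deed=false, timestamp_appeal=false, update_form=false, waive_permit=false); no atom is both obligatory and forbidden, so the set is consistent.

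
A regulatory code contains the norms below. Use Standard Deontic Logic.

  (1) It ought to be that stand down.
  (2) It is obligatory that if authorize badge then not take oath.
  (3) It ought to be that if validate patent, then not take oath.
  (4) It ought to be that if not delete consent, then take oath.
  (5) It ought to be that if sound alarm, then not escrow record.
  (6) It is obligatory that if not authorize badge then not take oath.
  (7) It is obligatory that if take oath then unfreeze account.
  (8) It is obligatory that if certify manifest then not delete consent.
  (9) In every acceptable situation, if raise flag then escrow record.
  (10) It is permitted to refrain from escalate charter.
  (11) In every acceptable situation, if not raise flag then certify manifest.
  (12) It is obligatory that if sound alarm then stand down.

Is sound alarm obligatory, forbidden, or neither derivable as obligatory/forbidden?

Forbidden

Premises 2 and 6 cover both cases: O(authorize_badge → ¬take_oath) and O(¬authorize_badge → ¬take_oath). Since authorize_badge ∨ ¬authorize_badge is a tautology, O(¬take_oath) follows.
The contrapositive of premise 4 (O(¬delete_consent → take_oath)) is O(¬take_oath → delete_consent), and O(¬take_oath) is already established, so O(delete_consent).
The contrapositive of premise 8 (O(certify_manifest → ¬delete_consent)) is O(delete_consent → ¬certify_manifest), and O(delete_consent) is already established, so O(¬certify_manifest).
Premise 11, O(¬raise_flag → certify_manifest), contraposes to O(¬certify_manifest → raise_flag); with O(¬certify_manifest) we get O(raise_flag).
With premise 9, O(raise_flag → escrow_record), the K-axiom yields O(escrow_record).
Premise 5 is O(sound_alarm → ¬escrow_record); contrapositively O(escrow_record → ¬sound_alarm). Since O(escrow_record) holds, K gives O(¬sound_alarm).
Premises 1, 3, 7, 10, 12 do not contribute to this derivation.
Thus O(¬sound_alarm), which is F(sound_alarm): sound_alarm is forbidden.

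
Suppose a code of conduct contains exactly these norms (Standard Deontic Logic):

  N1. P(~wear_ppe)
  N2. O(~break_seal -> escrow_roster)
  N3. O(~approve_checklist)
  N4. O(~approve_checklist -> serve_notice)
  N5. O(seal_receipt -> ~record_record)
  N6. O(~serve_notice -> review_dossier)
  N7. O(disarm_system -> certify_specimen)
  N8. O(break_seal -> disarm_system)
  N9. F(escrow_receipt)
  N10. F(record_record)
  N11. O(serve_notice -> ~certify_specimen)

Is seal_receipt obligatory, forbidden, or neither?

Premise 5 is O(seal_receipt -> ~record_record); even if O(~record_record) held, inferring O(seal_receipt) would be affirming the consequent — invalid.
No premise or chain of K-axiom applications forces O(seal_receipt), and none forces O(~seal_receipt). So seal_receipt is neither obligatory nor forbidden under these norms.

Neither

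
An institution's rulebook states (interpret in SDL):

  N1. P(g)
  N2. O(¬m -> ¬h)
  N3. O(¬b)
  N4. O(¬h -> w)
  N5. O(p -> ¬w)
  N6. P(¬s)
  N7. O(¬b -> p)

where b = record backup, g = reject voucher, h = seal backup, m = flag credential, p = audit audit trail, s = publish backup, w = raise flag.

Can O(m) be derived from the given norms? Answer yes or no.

Yes

Premise 3 states O(¬b) outright.
Applying K to premise 7 (O(¬b -> p)) and O(¬b) yields O(p).
With premise 5, O(p -> ¬w), the K-axiom yields O(¬w).
The contrapositive of premise 4 (O(¬h -> w)) is O(¬w -> h), and O(¬w) is already established, so O(h).
Premise 2 is O(¬m -> ¬h); contrapositively O(h -> m). Since O(h) holds, K gives O(m).
Premises 1, 6 do not contribute to this derivation.
So O(m) follows.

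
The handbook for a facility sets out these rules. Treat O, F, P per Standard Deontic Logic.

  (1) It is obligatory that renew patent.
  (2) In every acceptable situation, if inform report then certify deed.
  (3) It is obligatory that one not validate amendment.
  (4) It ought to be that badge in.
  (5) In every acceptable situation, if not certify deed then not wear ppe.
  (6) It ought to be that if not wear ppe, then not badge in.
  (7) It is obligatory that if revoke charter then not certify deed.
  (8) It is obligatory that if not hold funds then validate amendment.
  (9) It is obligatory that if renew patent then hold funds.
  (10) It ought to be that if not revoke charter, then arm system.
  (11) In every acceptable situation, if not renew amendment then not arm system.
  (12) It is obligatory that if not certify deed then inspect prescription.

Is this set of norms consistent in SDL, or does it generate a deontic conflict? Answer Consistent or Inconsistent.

Consistent

Premise 8 is O(¬hold_funds → validate_amendment), but O(¬hold_funds) is not derivable from the premises, so it does not yield O(validate_amendment).
So O(validate_amendment) is not derivable, and the apparent clash with O(¬validate_amendment) does not arise.
A world satisfying every obligation exists (e.g. arm_system=true, badge_in=true, certify_deed=true, hold_funds=true, inform_report=false, inspect_prescription=false, renew_amendment=true, renew_patent=true, revoke_charter=false, validate_amendment=false, wear_ppe=true); no atom is both obligatory and forbidden, so the set is consistent.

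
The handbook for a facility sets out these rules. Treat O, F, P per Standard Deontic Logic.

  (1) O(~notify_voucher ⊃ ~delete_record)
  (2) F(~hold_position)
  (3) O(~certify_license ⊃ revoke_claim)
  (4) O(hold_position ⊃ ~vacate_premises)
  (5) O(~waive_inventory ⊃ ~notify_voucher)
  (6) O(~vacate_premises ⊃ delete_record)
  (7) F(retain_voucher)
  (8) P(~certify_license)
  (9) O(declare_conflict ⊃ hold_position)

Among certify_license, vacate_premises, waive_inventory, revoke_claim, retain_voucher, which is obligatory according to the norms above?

waive_inventory

Premise 2 is F(~hold_position), i.e. O(hold_position).
Applying K to premise 4 (O(hold_position ⊃ ~vacate_premises)) and O(hold_position) yields O(~vacate_premises).
Applying K to premise 6 (O(~vacate_premises ⊃ delete_record)) and O(~vacate_premises) yields O(delete_record).
Premise 1 is O(~notify_voucher ⊃ ~delete_record); contrapositively O(delete_record ⊃ notify_voucher). Since O(delete_record) holds, K gives O(notify_voucher).
Premise 5 is O(~waive_inventory ⊃ ~notify_voucher); contrapositively O(notify_voucher ⊃ waive_inventory). Since O(notify_voucher) holds, K gives O(waive_inventory).
So O(waive_inventory) holds — waive_inventory is obligatory. None of the other listed options is made obligatory by any chain of premises.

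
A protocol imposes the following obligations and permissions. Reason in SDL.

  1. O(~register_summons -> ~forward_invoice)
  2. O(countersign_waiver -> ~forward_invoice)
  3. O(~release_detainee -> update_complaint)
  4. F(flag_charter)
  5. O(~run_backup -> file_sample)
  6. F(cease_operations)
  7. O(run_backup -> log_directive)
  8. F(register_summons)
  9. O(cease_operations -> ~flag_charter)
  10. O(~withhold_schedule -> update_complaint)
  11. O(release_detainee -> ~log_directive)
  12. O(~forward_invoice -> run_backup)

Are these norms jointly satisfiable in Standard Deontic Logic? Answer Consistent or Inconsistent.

Premise 9 is O(cease_operations -> ~flag_charter); even if O(~flag_charter) held, inferring O(cease_operations) would be affirming the consequent — invalid.
So O(cease_operations) is not derivable, and the apparent clash with O(~cease_operations) does not arise.
A world satisfying every obligation exists (e.g. cease_operations=false, countersign_waiver=false, file_sample=false, flag_charter=false, forward_invoice=false, log_directive=true, register_summons=false, release_detainee=false, run_backup=true, update_complaint=true, withhold_schedule=false); no atom is both obligatory and forbidden, so the set is consistent.

Consistent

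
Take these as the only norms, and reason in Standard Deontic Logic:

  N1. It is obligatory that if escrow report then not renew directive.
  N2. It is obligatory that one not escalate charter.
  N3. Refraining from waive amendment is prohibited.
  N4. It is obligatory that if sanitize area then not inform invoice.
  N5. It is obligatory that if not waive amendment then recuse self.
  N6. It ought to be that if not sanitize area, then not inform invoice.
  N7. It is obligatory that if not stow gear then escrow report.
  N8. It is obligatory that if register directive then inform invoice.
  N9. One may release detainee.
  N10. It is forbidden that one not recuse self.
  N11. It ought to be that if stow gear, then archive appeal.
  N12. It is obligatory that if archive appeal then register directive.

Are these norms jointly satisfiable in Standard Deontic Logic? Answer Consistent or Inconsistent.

Premise 5 is O(¬waive_amendment → recuse_self); even if O(recuse_self) held, inferring O(¬waive_amendment) would be affirming the consequent — invalid.
So O(¬waive_amendment) is not derivable, and the apparent clash with O(waive_amendment) does not arise.
A world satisfying every obligation exists (e.g. archive_appeal=false, escalate_charter=false, escrow_report=true, inform_invoice=false, recuse_self=true, register_directive=false, release_detainee=false, renew_directive=false, sanitize_area=false, stow_gear=false, waive_amendment=true); no atom is both obligatory and forbidden, so the set is consistent.

Consistent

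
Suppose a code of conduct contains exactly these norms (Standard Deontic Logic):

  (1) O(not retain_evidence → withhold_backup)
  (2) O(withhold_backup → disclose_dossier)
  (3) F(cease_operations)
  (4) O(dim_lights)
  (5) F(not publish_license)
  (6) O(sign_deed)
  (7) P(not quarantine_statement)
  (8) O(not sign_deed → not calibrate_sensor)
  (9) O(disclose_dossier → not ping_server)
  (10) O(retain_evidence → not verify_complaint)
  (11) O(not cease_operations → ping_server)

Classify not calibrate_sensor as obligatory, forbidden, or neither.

Premise 8 is O(not sign_deed → not calibrate_sensor), but O(not sign_deed) is not derivable from the premises, so it does not yield O(not calibrate_sensor).
No premise or chain of K-axiom applications forces O(not calibrate_sensor), and none forces O(calibrate_sensor). So not calibrate_sensor is neither obligatory nor forbidden under these norms.

Neither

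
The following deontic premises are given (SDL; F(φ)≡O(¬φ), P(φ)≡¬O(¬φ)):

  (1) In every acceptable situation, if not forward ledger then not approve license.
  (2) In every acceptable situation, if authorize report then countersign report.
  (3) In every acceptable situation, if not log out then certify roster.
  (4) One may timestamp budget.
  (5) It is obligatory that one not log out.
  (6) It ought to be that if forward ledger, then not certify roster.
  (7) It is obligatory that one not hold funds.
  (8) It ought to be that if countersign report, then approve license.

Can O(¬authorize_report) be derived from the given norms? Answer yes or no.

Yes

From premise 5 we have O(¬log_out).
Premise 3 is O(¬log_out → certify_roster); since O(¬log_out), deontic closure gives O(certify_roster).
The contrapositive of premise 6 (O(forward_ledger → ¬certify_roster)) is O(certify_roster → ¬forward_ledger), and O(certify_roster) is already established, so O(¬forward_ledger).
From O(¬forward_ledger) and premise 1, O(¬forward_ledger → ¬approve_license), we obtain O(¬approve_license).
Premise 8, O(countersign_report → approve_license), contraposes to O(¬approve_license → ¬countersign_report); with O(¬approve_license) we get O(¬countersign_report).
The contrapositive of premise 2 (O(authorize_report → countersign_report)) is O(¬countersign_report → ¬authorize_report), and O(¬countersign_report) is already established, so O(¬authorize_report).
Premises 4, 7 do not contribute to this derivation.
So O(¬authorize_report) follows.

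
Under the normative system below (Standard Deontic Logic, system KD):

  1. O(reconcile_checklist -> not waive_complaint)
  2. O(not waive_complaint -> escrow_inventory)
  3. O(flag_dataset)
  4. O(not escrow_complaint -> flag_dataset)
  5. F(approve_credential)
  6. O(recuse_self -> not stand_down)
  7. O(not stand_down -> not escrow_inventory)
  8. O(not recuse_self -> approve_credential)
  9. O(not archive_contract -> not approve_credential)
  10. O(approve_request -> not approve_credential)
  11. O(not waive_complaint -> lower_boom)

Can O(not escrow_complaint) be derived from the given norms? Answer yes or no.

No

Premise 4 is O(not escrow_complaint -> flag_dataset); even if O(flag_dataset) held, inferring O(not escrow_complaint) would be affirming the consequent — invalid.
No other premise forces O(not escrow_complaint). An ideal world satisfying every premise can still have not escrow_complaint false, so O(not escrow_complaint) is not derivable.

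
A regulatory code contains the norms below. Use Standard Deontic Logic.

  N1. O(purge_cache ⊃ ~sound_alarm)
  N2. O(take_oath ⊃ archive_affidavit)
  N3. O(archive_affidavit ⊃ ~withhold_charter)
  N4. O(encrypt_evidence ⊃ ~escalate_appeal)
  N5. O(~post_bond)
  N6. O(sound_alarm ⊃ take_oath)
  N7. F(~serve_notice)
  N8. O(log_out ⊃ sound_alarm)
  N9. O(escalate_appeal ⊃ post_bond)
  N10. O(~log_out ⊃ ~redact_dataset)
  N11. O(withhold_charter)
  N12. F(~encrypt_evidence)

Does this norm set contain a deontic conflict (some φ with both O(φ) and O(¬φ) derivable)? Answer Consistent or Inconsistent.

Consistent

Premise 9 is O(escalate_appeal ⊃ post_bond), but O(escalate_appeal) is not derivable from the premises, so it does not yield O(post_bond).
So O(post_bond) is not derivable, and the apparent clash with O(~post_bond) does not arise.
A world satisfying every obligation exists (e.g. archive_affidavit=false, encrypt_evidence=true, escalate_appeal=false, log_out=false, post_bond=false, purge_cache=false, redact_dataset=false, serve_notice=true, sound_alarm=false, take_oath=false, withhold_charter=true); no atom is both obligatory and forbidden, so the set is consistent.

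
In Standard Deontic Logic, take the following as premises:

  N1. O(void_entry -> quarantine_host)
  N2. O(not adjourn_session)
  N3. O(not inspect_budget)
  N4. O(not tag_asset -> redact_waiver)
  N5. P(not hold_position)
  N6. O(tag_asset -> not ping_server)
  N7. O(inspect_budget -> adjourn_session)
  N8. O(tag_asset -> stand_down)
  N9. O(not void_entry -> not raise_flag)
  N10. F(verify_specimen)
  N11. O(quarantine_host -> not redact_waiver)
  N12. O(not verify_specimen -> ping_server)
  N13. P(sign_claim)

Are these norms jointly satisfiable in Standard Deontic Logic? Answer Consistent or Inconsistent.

Consistent

Premise 7 is O(inspect_budget -> adjourn_session), but O(inspect_budget) is not derivable from the premises, so it does not yield O(adjourn_session).
So O(adjourn_session) is not derivable, and the apparent clash with O(not adjourn_session) does not arise.
A world satisfying every obligation exists (e.g. adjourn_session=false, hold_position=false, inspect_budget=false, ping_server=true, quarantine_host=false, raise_flag=false, redact_waiver=true, sign_claim=false, stand_down=false, tag_asset=false, verify_specimen=false, void_entry=false); no atom is both obligatory and forbidden, so the set is consistent.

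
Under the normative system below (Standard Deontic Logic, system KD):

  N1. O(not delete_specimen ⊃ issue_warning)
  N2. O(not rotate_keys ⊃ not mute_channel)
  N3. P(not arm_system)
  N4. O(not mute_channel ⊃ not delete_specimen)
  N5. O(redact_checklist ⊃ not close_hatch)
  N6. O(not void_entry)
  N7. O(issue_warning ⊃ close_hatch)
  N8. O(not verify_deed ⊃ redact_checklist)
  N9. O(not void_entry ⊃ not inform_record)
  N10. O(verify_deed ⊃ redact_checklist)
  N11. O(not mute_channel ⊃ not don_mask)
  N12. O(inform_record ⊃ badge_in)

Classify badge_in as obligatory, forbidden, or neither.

Premise 12 is O(inform_record ⊃ badge_in), but O(inform_record) is not derivable from the premises, so it does not yield O(badge_in).
No premise or chain of K-axiom applications forces O(badge_in), and none forces O(not badge_in). So badge_in is neither obligatory nor forbidden under these norms.

Neither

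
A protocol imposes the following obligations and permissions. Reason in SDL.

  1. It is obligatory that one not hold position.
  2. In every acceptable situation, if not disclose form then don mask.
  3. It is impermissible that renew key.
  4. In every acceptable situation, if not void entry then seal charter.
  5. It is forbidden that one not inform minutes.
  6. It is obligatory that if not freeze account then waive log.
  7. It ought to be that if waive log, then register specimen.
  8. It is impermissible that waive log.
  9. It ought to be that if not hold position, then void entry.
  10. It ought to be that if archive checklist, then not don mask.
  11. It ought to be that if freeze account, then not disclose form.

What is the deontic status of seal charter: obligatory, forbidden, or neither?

Neither

Premise 4 is O(¬void_entry → seal_charter), but O(¬void_entry) is not derivable from the premises, so it does not yield O(seal_charter).
No premise or chain of K-axiom applications forces O(seal_charter), and none forces O(¬seal_charter). So seal_charter is neither obligatory nor forbidden under these norms.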